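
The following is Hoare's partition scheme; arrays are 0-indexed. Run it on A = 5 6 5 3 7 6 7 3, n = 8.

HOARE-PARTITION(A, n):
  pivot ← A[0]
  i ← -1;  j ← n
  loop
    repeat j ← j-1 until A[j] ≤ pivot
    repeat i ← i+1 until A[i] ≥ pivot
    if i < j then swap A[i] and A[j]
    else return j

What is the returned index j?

pivot=5
j stops at 7 (3), i stops at 0 (5); swap ⇒ 3 6 5 3 7 6 7 5
j stops at 3 (3), i stops at 1 (6); swap ⇒ 3 3 5 6 7 6 7 5
j stops at 2, i stops at 2; i≥j ⇒ return 2. A=3 3 5 6 7 6 7 5

2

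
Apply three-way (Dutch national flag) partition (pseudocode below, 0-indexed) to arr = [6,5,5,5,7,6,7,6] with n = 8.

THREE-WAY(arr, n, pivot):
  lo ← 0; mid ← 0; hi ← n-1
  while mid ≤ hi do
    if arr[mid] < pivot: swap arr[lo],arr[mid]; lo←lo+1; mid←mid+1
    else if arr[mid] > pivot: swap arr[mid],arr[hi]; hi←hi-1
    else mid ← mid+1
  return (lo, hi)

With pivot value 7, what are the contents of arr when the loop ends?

pivot = 7; lo=0, mid=0, hi=7
arr[mid]=6<7: swap arr[0],arr[0]; lo=1,mid=1 → [6,5,5,5,7,6,7,6]
arr[mid]=5<7: swap arr[1],arr[1]; lo=2,mid=2 → [6,5,5,5,7,6,7,6]
arr[mid]=5<7: swap arr[2],arr[2]; lo=3,mid=3 → [6,5,5,5,7,6,7,6]
arr[mid]=5<7: swap arr[3],arr[3]; lo=4,mid=4 → [6,5,5,5,7,6,7,6]
arr[mid]=7=7: mid=5
arr[mid]=6<7: swap arr[4],arr[5]; lo=5,mid=6 → [6,5,5,5,6,7,7,6]
arr[mid]=7=7: mid=7
arr[mid]=6<7: swap arr[5],arr[7]; lo=6,mid=8 → [6,5,5,5,6,6,7,7]
end: lo=6, hi=7; arr = [6,5,5,5,6,6,7,7]

[6,5,5,5,6,6,7,7]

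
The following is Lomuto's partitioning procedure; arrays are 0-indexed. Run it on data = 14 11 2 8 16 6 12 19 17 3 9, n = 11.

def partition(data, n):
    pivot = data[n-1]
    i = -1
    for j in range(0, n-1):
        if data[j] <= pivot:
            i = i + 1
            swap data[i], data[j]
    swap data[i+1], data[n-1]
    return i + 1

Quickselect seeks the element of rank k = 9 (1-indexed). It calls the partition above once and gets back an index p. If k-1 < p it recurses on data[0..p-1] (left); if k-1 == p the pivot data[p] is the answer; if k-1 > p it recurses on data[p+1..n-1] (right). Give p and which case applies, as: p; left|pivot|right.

pivot=9, i=-1
j=0: 14>9, skip
j=1: 11>9, skip
j=2: 2≤9, i=0, swap(0,2) ⇒ 2 11 14 8 16 6 12 19 17 3 9
j=3: 8≤9, i=1, swap(1,3) ⇒ 2 8 14 11 16 6 12 19 17 3 9
j=4: 16>9, skip
j=5: 6≤9, i=2, swap(2,5) ⇒ 2 8 6 11 16 14 12 19 17 3 9
j=6: 12>9, skip
j=7: 19>9, skip
j=8: 17>9, skip
j=9: 3≤9, i=3, swap(3,9) ⇒ 2 8 6 3 16 14 12 19 17 11 9
swap(4,10) ⇒ 2 8 6 3 9 14 12 19 17 11 16; return 4
p = 4; k-1 = 8 > 4 ⇒ right

4; right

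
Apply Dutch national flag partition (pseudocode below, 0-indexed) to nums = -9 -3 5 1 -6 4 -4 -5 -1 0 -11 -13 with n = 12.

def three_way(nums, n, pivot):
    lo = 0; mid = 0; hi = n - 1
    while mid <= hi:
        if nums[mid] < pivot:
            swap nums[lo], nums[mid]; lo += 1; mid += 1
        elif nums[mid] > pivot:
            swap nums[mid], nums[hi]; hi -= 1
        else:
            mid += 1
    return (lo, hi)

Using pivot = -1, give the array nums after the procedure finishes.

pivot = -1; lo=0, mid=0, hi=11
nums[mid]=-9<-1: swap nums[0],nums[0]; lo=1,mid=1 → -9 -3 5 1 -6 4 -4 -5 -1 0 -11 -13
nums[mid]=-3<-1: swap nums[1],nums[1]; lo=2,mid=2 → -9 -3 5 1 -6 4 -4 -5 -1 0 -11 -13
nums[mid]=5>-1: swap nums[2],nums[11]; hi=10 → -9 -3 -13 1 -6 4 -4 -5 -1 0 -11 5
nums[mid]=-13<-1: swap nums[2],nums[2]; lo=3,mid=3 → -9 -3 -13 1 -6 4 -4 -5 -1 0 -11 5
nums[mid]=1>-1: swap nums[3],nums[10]; hi=9 → -9 -3 -13 -11 -6 4 -4 -5 -1 0 1 5
nums[mid]=-11<-1: swap nums[3],nums[3]; lo=4,mid=4 → -9 -3 -13 -11 -6 4 -4 -5 -1 0 1 5
nums[mid]=-6<-1: swap nums[4],nums[4]; lo=5,mid=5 → -9 -3 -13 -11 -6 4 -4 -5 -1 0 1 5
nums[mid]=4>-1: swap nums[5],nums[9]; hi=8 → -9 -3 -13 -11 -6 0 -4 -5 -1 4 1 5
nums[mid]=0>-1: swap nums[5],nums[8]; hi=7 → -9 -3 -13 -11 -6 -1 -4 -5 0 4 1 5
nums[mid]=-1=-1: mid=6
nums[mid]=-4<-1: swap nums[5],nums[6]; lo=6,mid=7 → -9 -3 -13 -11 -6 -4 -1 -5 0 4 1 5
nums[mid]=-5<-1: swap nums[6],nums[7]; lo=7,mid=8 → -9 -3 -13 -11 -6 -4 -5 -1 0 4 1 5
end: lo=7, hi=7; nums = -9 -3 -13 -11 -6 -4 -5 -1 0 4 1 5

-9 -3 -13 -11 -6 -4 -5 -1 0 4 1 5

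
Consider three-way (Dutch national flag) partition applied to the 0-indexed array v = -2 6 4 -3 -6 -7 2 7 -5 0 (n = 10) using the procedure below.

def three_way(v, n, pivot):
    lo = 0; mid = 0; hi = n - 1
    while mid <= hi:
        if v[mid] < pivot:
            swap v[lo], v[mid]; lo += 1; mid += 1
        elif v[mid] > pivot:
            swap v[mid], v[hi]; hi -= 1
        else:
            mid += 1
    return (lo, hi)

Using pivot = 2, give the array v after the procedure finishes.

-2 0 -5 -3 -6 -7 2 7 4 6

pivot = 2; lo=0, mid=0, hi=9
v[mid]=-2<2: swap v[0],v[0]; lo=1,mid=1 → -2 6 4 -3 -6 -7 2 7 -5 0
v[mid]=6>2: swap v[1],v[9]; hi=8 → -2 0 4 -3 -6 -7 2 7 -5 6
v[mid]=0<2: swap v[1],v[1]; lo=2,mid=2 → -2 0 4 -3 -6 -7 2 7 -5 6
v[mid]=4>2: swap v[2],v[8]; hi=7 → -2 0 -5 -3 -6 -7 2 7 4 6
v[mid]=-5<2: swap v[2],v[2]; lo=3,mid=3 → -2 0 -5 -3 -6 -7 2 7 4 6
v[mid]=-3<2: swap v[3],v[3]; lo=4,mid=4 → -2 0 -5 -3 -6 -7 2 7 4 6
v[mid]=-6<2: swap v[4],v[4]; lo=5,mid=5 → -2 0 -5 -3 -6 -7 2 7 4 6
v[mid]=-7<2: swap v[5],v[5]; lo=6,mid=6 → -2 0 -5 -3 -6 -7 2 7 4 6
v[mid]=2=2: mid=7
v[mid]=7>2: swap v[7],v[7]; hi=6 → -2 0 -5 -3 -6 -7 2 7 4 6
end: lo=6, hi=6; v = -2 0 -5 -3 -6 -7 2 7 4 6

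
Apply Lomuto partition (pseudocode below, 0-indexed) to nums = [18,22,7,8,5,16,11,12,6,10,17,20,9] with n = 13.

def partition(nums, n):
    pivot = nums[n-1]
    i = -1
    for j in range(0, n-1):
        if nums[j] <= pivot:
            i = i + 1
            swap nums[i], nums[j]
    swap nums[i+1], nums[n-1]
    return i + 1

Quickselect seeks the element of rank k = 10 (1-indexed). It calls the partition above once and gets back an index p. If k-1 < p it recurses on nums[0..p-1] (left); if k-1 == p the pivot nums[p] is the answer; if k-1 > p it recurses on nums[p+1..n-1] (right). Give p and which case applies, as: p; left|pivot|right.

4; right

pivot = nums[12] = 9; i = -1
j=0: nums[0]=18 > 9 → no swap
j=1: nums[1]=22 > 9 → no swap
j=2: nums[2]=7 ≤ 9 → i=0, swap nums[0],nums[2] → [7,22,18,8,5,16,11,12,6,10,17,20,9]
j=3: nums[3]=8 ≤ 9 → i=1, swap nums[1],nums[3] → [7,8,18,22,5,16,11,12,6,10,17,20,9]
j=4: nums[4]=5 ≤ 9 → i=2, swap nums[2],nums[4] → [7,8,5,22,18,16,11,12,6,10,17,20,9]
j=5: nums[5]=16 > 9 → no swap
j=6: nums[6]=11 > 9 → no swap
j=7: nums[7]=12 > 9 → no swap
j=8: nums[8]=6 ≤ 9 → i=3, swap nums[3],nums[8] → [7,8,5,6,18,16,11,12,22,10,17,20,9]
j=9: nums[9]=10 > 9 → no swap
j=10: nums[10]=17 > 9 → no swap
j=11: nums[11]=20 > 9 → no swap
final swap nums[4],nums[12] → [7,8,5,6,9,16,11,12,22,10,17,20,18]; return 4
p = 4; k-1 = 9 > 4 ⇒ right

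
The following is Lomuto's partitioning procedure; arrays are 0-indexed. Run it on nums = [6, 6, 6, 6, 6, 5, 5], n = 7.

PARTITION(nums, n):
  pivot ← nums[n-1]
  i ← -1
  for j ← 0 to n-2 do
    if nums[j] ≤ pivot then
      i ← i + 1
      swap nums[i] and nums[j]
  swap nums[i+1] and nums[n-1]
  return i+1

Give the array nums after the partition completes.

[5, 5, 6, 6, 6, 6, 6]

pivot = nums[6] = 5; i = -1
j=0: nums[0]=6 > 5 → no swap
j=1: nums[1]=6 > 5 → no swap
j=2: nums[2]=6 > 5 → no swap
j=3: nums[3]=6 > 5 → no swap
j=4: nums[4]=6 > 5 → no swap
j=5: nums[5]=5 ≤ 5 → i=0, swap nums[0],nums[5] → [5, 6, 6, 6, 6, 6, 5]
final swap nums[1],nums[6] → [5, 5, 6, 6, 6, 6, 6]; return 1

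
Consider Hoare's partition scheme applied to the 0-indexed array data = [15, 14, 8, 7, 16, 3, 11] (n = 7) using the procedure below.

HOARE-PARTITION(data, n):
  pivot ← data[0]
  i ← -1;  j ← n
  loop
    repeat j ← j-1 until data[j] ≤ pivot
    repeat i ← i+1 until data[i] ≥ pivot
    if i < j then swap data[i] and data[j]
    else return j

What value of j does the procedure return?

4

pivot = data[0] = 15; i = -1, j = 7
j→6 (data[6]=11≤15), i→0 (data[0]=15≥15); i<j, swap → [11, 14, 8, 7, 16, 3, 15]
j→5 (data[5]=3≤15), i→4 (data[4]=16≥15); i<j, swap → [11, 14, 8, 7, 3, 16, 15]
j→4, i→5; i≥j, return j=4. data = [11, 14, 8, 7, 3, 16, 15]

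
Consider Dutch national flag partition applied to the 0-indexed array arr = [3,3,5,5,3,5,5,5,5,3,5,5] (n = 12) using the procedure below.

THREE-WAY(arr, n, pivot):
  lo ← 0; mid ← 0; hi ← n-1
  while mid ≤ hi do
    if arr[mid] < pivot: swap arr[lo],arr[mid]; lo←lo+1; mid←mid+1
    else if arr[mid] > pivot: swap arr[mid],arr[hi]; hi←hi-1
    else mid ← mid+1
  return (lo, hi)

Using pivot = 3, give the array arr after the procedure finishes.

[3,3,3,3,5,5,5,5,5,5,5,5]

lo=0 mid=0 hi=11
3=3: mid=1
3=3: mid=2
5>3: swap(2,11), hi=10 ⇒ [3,3,5,5,3,5,5,5,5,3,5,5]
5>3: swap(2,10), hi=9 ⇒ [3,3,5,5,3,5,5,5,5,3,5,5]
5>3: swap(2,9), hi=8 ⇒ [3,3,3,5,3,5,5,5,5,5,5,5]
3=3: mid=3
5>3: swap(3,8), hi=7 ⇒ [3,3,3,5,3,5,5,5,5,5,5,5]
5>3: swap(3,7), hi=6 ⇒ [3,3,3,5,3,5,5,5,5,5,5,5]
5>3: swap(3,6), hi=5 ⇒ [3,3,3,5,3,5,5,5,5,5,5,5]
5>3: swap(3,5), hi=4 ⇒ [3,3,3,5,3,5,5,5,5,5,5,5]
5>3: swap(3,4), hi=3 ⇒ [3,3,3,3,5,5,5,5,5,5,5,5]
3=3: mid=4
done. lo=0 hi=3; arr=[3,3,3,3,5,5,5,5,5,5,5,5]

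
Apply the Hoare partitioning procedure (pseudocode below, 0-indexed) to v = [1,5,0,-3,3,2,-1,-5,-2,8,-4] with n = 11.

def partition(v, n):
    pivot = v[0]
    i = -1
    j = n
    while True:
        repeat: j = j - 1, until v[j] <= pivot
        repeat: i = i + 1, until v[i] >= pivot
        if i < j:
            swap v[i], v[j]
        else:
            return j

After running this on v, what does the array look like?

pivot = v[0] = 1; i = -1, j = 11
j→10 (v[10]=-4≤1), i→0 (v[0]=1≥1); i<j, swap → [-4,5,0,-3,3,2,-1,-5,-2,8,1]
j→8 (v[8]=-2≤1), i→1 (v[1]=5≥1); i<j, swap → [-4,-2,0,-3,3,2,-1,-5,5,8,1]
j→7 (v[7]=-5≤1), i→4 (v[4]=3≥1); i<j, swap → [-4,-2,0,-3,-5,2,-1,3,5,8,1]
j→6 (v[6]=-1≤1), i→5 (v[5]=2≥1); i<j, swap → [-4,-2,0,-3,-5,-1,2,3,5,8,1]
j→5, i→6; i≥j, return j=5. v = [-4,-2,0,-3,-5,-1,2,3,5,8,1]

[-4,-2,0,-3,-5,-1,2,3,5,8,1]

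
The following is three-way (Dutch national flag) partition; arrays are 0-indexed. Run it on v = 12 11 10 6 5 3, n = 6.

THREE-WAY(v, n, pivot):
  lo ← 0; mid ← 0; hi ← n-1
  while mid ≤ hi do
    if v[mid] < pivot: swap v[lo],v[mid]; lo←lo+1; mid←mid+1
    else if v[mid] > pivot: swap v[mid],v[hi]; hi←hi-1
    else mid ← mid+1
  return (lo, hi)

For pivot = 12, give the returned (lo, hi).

lo=0 mid=0 hi=5
12=12: mid=1
11<12: swap(0,1), lo=1 mid=2 ⇒ 11 12 10 6 5 3
10<12: swap(1,2), lo=2 mid=3 ⇒ 11 10 12 6 5 3
6<12: swap(2,3), lo=3 mid=4 ⇒ 11 10 6 12 5 3
5<12: swap(3,4), lo=4 mid=5 ⇒ 11 10 6 5 12 3
3<12: swap(4,5), lo=5 mid=6 ⇒ 11 10 6 5 3 12
done. lo=5 hi=5; v=11 10 6 5 3 12

(5, 5)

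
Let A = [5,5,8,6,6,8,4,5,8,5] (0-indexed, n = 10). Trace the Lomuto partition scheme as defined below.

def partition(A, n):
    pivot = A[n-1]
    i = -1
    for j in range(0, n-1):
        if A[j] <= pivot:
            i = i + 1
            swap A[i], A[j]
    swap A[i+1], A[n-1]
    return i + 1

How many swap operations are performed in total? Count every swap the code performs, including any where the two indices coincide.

5

pivot=5, i=-1
j=0: 5≤5, i=0, swap(0,0) ⇒ [5,5,8,6,6,8,4,5,8,5]
j=1: 5≤5, i=1, swap(1,1) ⇒ [5,5,8,6,6,8,4,5,8,5]
j=2: 8>5, skip
j=3: 6>5, skip
j=4: 6>5, skip
j=5: 8>5, skip
j=6: 4≤5, i=2, swap(2,6) ⇒ [5,5,4,6,6,8,8,5,8,5]
j=7: 5≤5, i=3, swap(3,7) ⇒ [5,5,4,5,6,8,8,6,8,5]
j=8: 8>5, skip
swap(4,9) ⇒ [5,5,4,5,5,8,8,6,8,6]; return 4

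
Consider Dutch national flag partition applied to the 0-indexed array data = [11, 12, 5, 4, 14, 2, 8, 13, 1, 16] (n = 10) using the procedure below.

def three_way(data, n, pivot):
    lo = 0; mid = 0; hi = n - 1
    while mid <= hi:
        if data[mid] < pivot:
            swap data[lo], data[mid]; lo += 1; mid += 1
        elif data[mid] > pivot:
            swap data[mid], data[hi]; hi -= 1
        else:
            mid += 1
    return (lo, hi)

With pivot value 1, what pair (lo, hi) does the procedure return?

pivot = 1; lo=0, mid=0, hi=9
data[mid]=11>1: swap data[0],data[9]; hi=8 → [16, 12, 5, 4, 14, 2, 8, 13, 1, 11]
data[mid]=16>1: swap data[0],data[8]; hi=7 → [1, 12, 5, 4, 14, 2, 8, 13, 16, 11]
data[mid]=1=1: mid=1
data[mid]=12>1: swap data[1],data[7]; hi=6 → [1, 13, 5, 4, 14, 2, 8, 12, 16, 11]
data[mid]=13>1: swap data[1],data[6]; hi=5 → [1, 8, 5, 4, 14, 2, 13, 12, 16, 11]
data[mid]=8>1: swap data[1],data[5]; hi=4 → [1, 2, 5, 4, 14, 8, 13, 12, 16, 11]
data[mid]=2>1: swap data[1],data[4]; hi=3 → [1, 14, 5, 4, 2, 8, 13, 12, 16, 11]
data[mid]=14>1: swap data[1],data[3]; hi=2 → [1, 4, 5, 14, 2, 8, 13, 12, 16, 11]
data[mid]=4>1: swap data[1],data[2]; hi=1 → [1, 5, 4, 14, 2, 8, 13, 12, 16, 11]
data[mid]=5>1: swap data[1],data[1]; hi=0 → [1, 5, 4, 14, 2, 8, 13, 12, 16, 11]
end: lo=0, hi=0; data = [1, 5, 4, 14, 2, 8, 13, 12, 16, 11]

(0, 0)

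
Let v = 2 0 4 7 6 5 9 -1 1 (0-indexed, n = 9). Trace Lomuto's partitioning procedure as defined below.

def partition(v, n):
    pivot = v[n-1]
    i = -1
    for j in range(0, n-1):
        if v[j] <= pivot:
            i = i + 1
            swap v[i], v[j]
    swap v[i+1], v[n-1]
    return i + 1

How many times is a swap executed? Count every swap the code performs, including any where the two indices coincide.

3

pivot = v[8] = 1; i = -1
j=0: v[0]=2 > 1 → no swap
j=1: v[1]=0 ≤ 1 → i=0, swap v[0],v[1] → 0 2 4 7 6 5 9 -1 1
j=2: v[2]=4 > 1 → no swap
j=3: v[3]=7 > 1 → no swap
j=4: v[4]=6 > 1 → no swap
j=5: v[5]=5 > 1 → no swap
j=6: v[6]=9 > 1 → no swap
j=7: v[7]=-1 ≤ 1 → i=1, swap v[1],v[7] → 0 -1 4 7 6 5 9 2 1
final swap v[2],v[8] → 0 -1 1 7 6 5 9 2 4; return 2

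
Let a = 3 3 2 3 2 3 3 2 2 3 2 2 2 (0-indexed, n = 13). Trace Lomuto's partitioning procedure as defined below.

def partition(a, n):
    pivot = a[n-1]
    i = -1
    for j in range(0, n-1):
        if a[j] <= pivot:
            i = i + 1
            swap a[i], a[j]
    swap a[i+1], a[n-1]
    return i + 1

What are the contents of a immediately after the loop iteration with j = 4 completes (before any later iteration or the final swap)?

pivot = a[12] = 2; i = -1
j=0: a[0]=3 > 2 → no swap
j=1: a[1]=3 > 2 → no swap
j=2: a[2]=2 ≤ 2 → i=0, swap a[0],a[2] → 2 3 3 3 2 3 3 2 2 3 2 2 2
j=3: a[3]=3 > 2 → no swap
j=4: a[4]=2 ≤ 2 → i=1, swap a[1],a[4] → 2 2 3 3 3 3 3 2 2 3 2 2 2
(after j=4) a = 2 2 3 3 3 3 3 2 2 3 2 2 2

2 2 3 3 3 3 3 2 2 3 2 2 2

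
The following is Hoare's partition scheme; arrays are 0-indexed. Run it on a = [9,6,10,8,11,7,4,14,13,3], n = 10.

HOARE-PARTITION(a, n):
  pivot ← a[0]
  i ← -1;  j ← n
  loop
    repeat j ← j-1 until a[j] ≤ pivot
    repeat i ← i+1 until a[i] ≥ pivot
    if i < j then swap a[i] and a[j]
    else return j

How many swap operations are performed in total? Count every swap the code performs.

pivot=9
j stops at 9 (3), i stops at 0 (9); swap ⇒ [3,6,10,8,11,7,4,14,13,9]
j stops at 6 (4), i stops at 2 (10); swap ⇒ [3,6,4,8,11,7,10,14,13,9]
j stops at 5 (7), i stops at 4 (11); swap ⇒ [3,6,4,8,7,11,10,14,13,9]
j stops at 4, i stops at 5; i≥j ⇒ return 4. a=[3,6,4,8,7,11,10,14,13,9]

3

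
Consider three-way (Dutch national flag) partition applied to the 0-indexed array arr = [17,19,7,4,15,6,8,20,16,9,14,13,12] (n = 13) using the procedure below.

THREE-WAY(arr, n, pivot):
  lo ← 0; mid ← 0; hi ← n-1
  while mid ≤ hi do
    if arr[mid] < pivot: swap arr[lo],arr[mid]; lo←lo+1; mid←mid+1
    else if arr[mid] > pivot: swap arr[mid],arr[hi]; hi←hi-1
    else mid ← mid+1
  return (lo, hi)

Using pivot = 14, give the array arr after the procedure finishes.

[12,13,7,4,6,8,9,14,16,20,15,19,17]

pivot = 14; lo=0, mid=0, hi=12
arr[mid]=17>14: swap arr[0],arr[12]; hi=11 → [12,19,7,4,15,6,8,20,16,9,14,13,17]
arr[mid]=12<14: swap arr[0],arr[0]; lo=1,mid=1 → [12,19,7,4,15,6,8,20,16,9,14,13,17]
arr[mid]=19>14: swap arr[1],arr[11]; hi=10 → [12,13,7,4,15,6,8,20,16,9,14,19,17]
arr[mid]=13<14: swap arr[1],arr[1]; lo=2,mid=2 → [12,13,7,4,15,6,8,20,16,9,14,19,17]
arr[mid]=7<14: swap arr[2],arr[2]; lo=3,mid=3 → [12,13,7,4,15,6,8,20,16,9,14,19,17]
arr[mid]=4<14: swap arr[3],arr[3]; lo=4,mid=4 → [12,13,7,4,15,6,8,20,16,9,14,19,17]
arr[mid]=15>14: swap arr[4],arr[10]; hi=9 → [12,13,7,4,14,6,8,20,16,9,15,19,17]
arr[mid]=14=14: mid=5
arr[mid]=6<14: swap arr[4],arr[5]; lo=5,mid=6 → [12,13,7,4,6,14,8,20,16,9,15,19,17]
arr[mid]=8<14: swap arr[5],arr[6]; lo=6,mid=7 → [12,13,7,4,6,8,14,20,16,9,15,19,17]
arr[mid]=20>14: swap arr[7],arr[9]; hi=8 → [12,13,7,4,6,8,14,9,16,20,15,19,17]
arr[mid]=9<14: swap arr[6],arr[7]; lo=7,mid=8 → [12,13,7,4,6,8,9,14,16,20,15,19,17]
arr[mid]=16>14: swap arr[8],arr[8]; hi=7 → [12,13,7,4,6,8,9,14,16,20,15,19,17]
end: lo=7, hi=7; arr = [12,13,7,4,6,8,9,14,16,20,15,19,17]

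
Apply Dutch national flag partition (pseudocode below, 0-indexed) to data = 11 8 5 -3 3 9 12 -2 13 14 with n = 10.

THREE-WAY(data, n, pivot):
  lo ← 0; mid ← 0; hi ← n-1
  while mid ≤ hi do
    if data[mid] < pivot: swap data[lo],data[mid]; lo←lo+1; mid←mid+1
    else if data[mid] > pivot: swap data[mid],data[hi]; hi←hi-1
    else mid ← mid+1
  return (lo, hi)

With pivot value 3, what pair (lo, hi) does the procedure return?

(2, 2)

pivot = 3; lo=0, mid=0, hi=9
data[mid]=11>3: swap data[0],data[9]; hi=8 → 14 8 5 -3 3 9 12 -2 13 11
data[mid]=14>3: swap data[0],data[8]; hi=7 → 13 8 5 -3 3 9 12 -2 14 11
data[mid]=13>3: swap data[0],data[7]; hi=6 → -2 8 5 -3 3 9 12 13 14 11
data[mid]=-2<3: swap data[0],data[0]; lo=1,mid=1 → -2 8 5 -3 3 9 12 13 14 11
data[mid]=8>3: swap data[1],data[6]; hi=5 → -2 12 5 -3 3 9 8 13 14 11
data[mid]=12>3: swap data[1],data[5]; hi=4 → -2 9 5 -3 3 12 8 13 14 11
data[mid]=9>3: swap data[1],data[4]; hi=3 → -2 3 5 -3 9 12 8 13 14 11
data[mid]=3=3: mid=2
data[mid]=5>3: swap data[2],data[3]; hi=2 → -2 3 -3 5 9 12 8 13 14 11
data[mid]=-3<3: swap data[1],data[2]; lo=2,mid=3 → -2 -3 3 5 9 12 8 13 14 11
end: lo=2, hi=2; data = -2 -3 3 5 9 12 8 13 14 11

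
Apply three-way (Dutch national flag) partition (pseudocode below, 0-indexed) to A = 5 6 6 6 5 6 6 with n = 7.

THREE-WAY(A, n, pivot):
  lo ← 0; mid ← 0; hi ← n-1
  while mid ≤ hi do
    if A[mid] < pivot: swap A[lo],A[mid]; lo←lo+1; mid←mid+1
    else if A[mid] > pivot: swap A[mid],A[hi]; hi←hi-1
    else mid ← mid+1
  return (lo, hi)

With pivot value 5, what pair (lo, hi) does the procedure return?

pivot = 5; lo=0, mid=0, hi=6
A[mid]=5=5: mid=1
A[mid]=6>5: swap A[1],A[6]; hi=5 → 5 6 6 6 5 6 6
A[mid]=6>5: swap A[1],A[5]; hi=4 → 5 6 6 6 5 6 6
A[mid]=6>5: swap A[1],A[4]; hi=3 → 5 5 6 6 6 6 6
A[mid]=5=5: mid=2
A[mid]=6>5: swap A[2],A[3]; hi=2 → 5 5 6 6 6 6 6
A[mid]=6>5: swap A[2],A[2]; hi=1 → 5 5 6 6 6 6 6
end: lo=0, hi=1; A = 5 5 6 6 6 6 6

(0, 1)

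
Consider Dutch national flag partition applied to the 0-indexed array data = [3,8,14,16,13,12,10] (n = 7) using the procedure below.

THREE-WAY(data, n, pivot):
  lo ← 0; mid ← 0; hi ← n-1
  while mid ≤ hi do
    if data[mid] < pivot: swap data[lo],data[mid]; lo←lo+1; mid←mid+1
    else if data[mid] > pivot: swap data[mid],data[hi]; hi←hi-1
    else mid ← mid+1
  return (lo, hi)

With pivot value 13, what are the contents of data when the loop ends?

[3,8,10,12,13,16,14]

pivot = 13; lo=0, mid=0, hi=6
data[mid]=3<13: swap data[0],data[0]; lo=1,mid=1 → [3,8,14,16,13,12,10]
data[mid]=8<13: swap data[1],data[1]; lo=2,mid=2 → [3,8,14,16,13,12,10]
data[mid]=14>13: swap data[2],data[6]; hi=5 → [3,8,10,16,13,12,14]
data[mid]=10<13: swap data[2],data[2]; lo=3,mid=3 → [3,8,10,16,13,12,14]
data[mid]=16>13: swap data[3],data[5]; hi=4 → [3,8,10,12,13,16,14]
data[mid]=12<13: swap data[3],data[3]; lo=4,mid=4 → [3,8,10,12,13,16,14]
data[mid]=13=13: mid=5
end: lo=4, hi=4; data = [3,8,10,12,13,16,14]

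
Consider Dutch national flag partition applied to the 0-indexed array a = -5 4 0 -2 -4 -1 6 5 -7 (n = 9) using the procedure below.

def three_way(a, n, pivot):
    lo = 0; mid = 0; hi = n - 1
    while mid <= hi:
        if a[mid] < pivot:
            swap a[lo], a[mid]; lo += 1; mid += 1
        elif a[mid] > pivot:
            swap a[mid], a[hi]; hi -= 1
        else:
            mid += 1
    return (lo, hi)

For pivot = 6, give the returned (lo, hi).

(8, 8)

lo=0 mid=0 hi=8
-5<6: swap(0,0), lo=1 mid=1 ⇒ -5 4 0 -2 -4 -1 6 5 -7
4<6: swap(1,1), lo=2 mid=2 ⇒ -5 4 0 -2 -4 -1 6 5 -7
0<6: swap(2,2), lo=3 mid=3 ⇒ -5 4 0 -2 -4 -1 6 5 -7
-2<6: swap(3,3), lo=4 mid=4 ⇒ -5 4 0 -2 -4 -1 6 5 -7
-4<6: swap(4,4), lo=5 mid=5 ⇒ -5 4 0 -2 -4 -1 6 5 -7
-1<6: swap(5,5), lo=6 mid=6 ⇒ -5 4 0 -2 -4 -1 6 5 -7
6=6: mid=7
5<6: swap(6,7), lo=7 mid=8 ⇒ -5 4 0 -2 -4 -1 5 6 -7
-7<6: swap(7,8), lo=8 mid=9 ⇒ -5 4 0 -2 -4 -1 5 -7 6
done. lo=8 hi=8; a=-5 4 0 -2 -4 -1 5 -7 6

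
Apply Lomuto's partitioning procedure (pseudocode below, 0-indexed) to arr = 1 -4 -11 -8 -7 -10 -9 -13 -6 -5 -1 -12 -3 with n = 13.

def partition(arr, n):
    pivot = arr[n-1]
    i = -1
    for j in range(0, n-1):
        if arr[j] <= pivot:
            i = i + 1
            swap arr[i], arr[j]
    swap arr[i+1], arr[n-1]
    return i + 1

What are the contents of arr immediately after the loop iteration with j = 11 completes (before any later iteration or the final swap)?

pivot=-3, i=-1
j=0: 1>-3, skip
j=1: -4≤-3, i=0, swap(0,1) ⇒ -4 1 -11 -8 -7 -10 -9 -13 -6 -5 -1 -12 -3
j=2: -11≤-3, i=1, swap(1,2) ⇒ -4 -11 1 -8 -7 -10 -9 -13 -6 -5 -1 -12 -3
j=3: -8≤-3, i=2, swap(2,3) ⇒ -4 -11 -8 1 -7 -10 -9 -13 -6 -5 -1 -12 -3
j=4: -7≤-3, i=3, swap(3,4) ⇒ -4 -11 -8 -7 1 -10 -9 -13 -6 -5 -1 -12 -3
j=5: -10≤-3, i=4, swap(4,5) ⇒ -4 -11 -8 -7 -10 1 -9 -13 -6 -5 -1 -12 -3
j=6: -9≤-3, i=5, swap(5,6) ⇒ -4 -11 -8 -7 -10 -9 1 -13 -6 -5 -1 -12 -3
j=7: -13≤-3, i=6, swap(6,7) ⇒ -4 -11 -8 -7 -10 -9 -13 1 -6 -5 -1 -12 -3
j=8: -6≤-3, i=7, swap(7,8) ⇒ -4 -11 -8 -7 -10 -9 -13 -6 1 -5 -1 -12 -3
j=9: -5≤-3, i=8, swap(8,9) ⇒ -4 -11 -8 -7 -10 -9 -13 -6 -5 1 -1 -12 -3
j=10: -1>-3, skip
j=11: -12≤-3, i=9, swap(9,11) ⇒ -4 -11 -8 -7 -10 -9 -13 -6 -5 -12 -1 1 -3
(after j=11) arr = -4 -11 -8 -7 -10 -9 -13 -6 -5 -12 -1 1 -3

-4 -11 -8 -7 -10 -9 -13 -6 -5 -12 -1 1 -3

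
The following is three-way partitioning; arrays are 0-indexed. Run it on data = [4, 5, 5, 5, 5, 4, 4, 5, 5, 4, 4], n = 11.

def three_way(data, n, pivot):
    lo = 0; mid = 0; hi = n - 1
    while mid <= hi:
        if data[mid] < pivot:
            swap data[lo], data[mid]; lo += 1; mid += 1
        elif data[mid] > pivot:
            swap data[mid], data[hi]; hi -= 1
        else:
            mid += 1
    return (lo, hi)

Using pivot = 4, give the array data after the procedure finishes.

pivot = 4; lo=0, mid=0, hi=10
data[mid]=4=4: mid=1
data[mid]=5>4: swap data[1],data[10]; hi=9 → [4, 4, 5, 5, 5, 4, 4, 5, 5, 4, 5]
data[mid]=4=4: mid=2
data[mid]=5>4: swap data[2],data[9]; hi=8 → [4, 4, 4, 5, 5, 4, 4, 5, 5, 5, 5]
data[mid]=4=4: mid=3
data[mid]=5>4: swap data[3],data[8]; hi=7 → [4, 4, 4, 5, 5, 4, 4, 5, 5, 5, 5]
data[mid]=5>4: swap data[3],data[7]; hi=6 → [4, 4, 4, 5, 5, 4, 4, 5, 5, 5, 5]
data[mid]=5>4: swap data[3],data[6]; hi=5 → [4, 4, 4, 4, 5, 4, 5, 5, 5, 5, 5]
data[mid]=4=4: mid=4
data[mid]=5>4: swap data[4],data[5]; hi=4 → [4, 4, 4, 4, 4, 5, 5, 5, 5, 5, 5]
data[mid]=4=4: mid=5
end: lo=0, hi=4; data = [4, 4, 4, 4, 4, 5, 5, 5, 5, 5, 5]

[4, 4, 4, 4, 4, 5, 5, 5, 5, 5, 5]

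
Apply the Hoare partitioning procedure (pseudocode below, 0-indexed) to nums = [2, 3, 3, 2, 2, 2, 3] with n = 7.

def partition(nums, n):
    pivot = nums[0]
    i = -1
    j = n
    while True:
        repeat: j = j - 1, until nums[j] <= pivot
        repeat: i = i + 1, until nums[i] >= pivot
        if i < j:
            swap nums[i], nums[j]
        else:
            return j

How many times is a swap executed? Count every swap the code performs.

pivot=2
j stops at 5 (2), i stops at 0 (2); swap ⇒ [2, 3, 3, 2, 2, 2, 3]
j stops at 4 (2), i stops at 1 (3); swap ⇒ [2, 2, 3, 2, 3, 2, 3]
j stops at 3 (2), i stops at 2 (3); swap ⇒ [2, 2, 2, 3, 3, 2, 3]
j stops at 2, i stops at 3; i≥j ⇒ return 2. nums=[2, 2, 2, 3, 3, 2, 3]

3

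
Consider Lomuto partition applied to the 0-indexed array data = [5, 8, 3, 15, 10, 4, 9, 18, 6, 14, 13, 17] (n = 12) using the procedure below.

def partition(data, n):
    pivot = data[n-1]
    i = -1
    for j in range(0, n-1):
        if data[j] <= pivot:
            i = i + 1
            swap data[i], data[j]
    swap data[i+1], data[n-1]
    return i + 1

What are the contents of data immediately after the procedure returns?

pivot = data[11] = 17; i = -1
j=0: data[0]=5 ≤ 17 → i=0, swap data[0],data[0] (no change) → [5, 8, 3, 15, 10, 4, 9, 18, 6, 14, 13, 17]
j=1: data[1]=8 ≤ 17 → i=1, swap data[1],data[1] (no change) → [5, 8, 3, 15, 10, 4, 9, 18, 6, 14, 13, 17]
j=2: data[2]=3 ≤ 17 → i=2, swap data[2],data[2] (no change) → [5, 8, 3, 15, 10, 4, 9, 18, 6, 14, 13, 17]
j=3: data[3]=15 ≤ 17 → i=3, swap data[3],data[3] (no change) → [5, 8, 3, 15, 10, 4, 9, 18, 6, 14, 13, 17]
j=4: data[4]=10 ≤ 17 → i=4, swap data[4],data[4] (no change) → [5, 8, 3, 15, 10, 4, 9, 18, 6, 14, 13, 17]
j=5: data[5]=4 ≤ 17 → i=5, swap data[5],data[5] (no change) → [5, 8, 3, 15, 10, 4, 9, 18, 6, 14, 13, 17]
j=6: data[6]=9 ≤ 17 → i=6, swap data[6],data[6] (no change) → [5, 8, 3, 15, 10, 4, 9, 18, 6, 14, 13, 17]
j=7: data[7]=18 > 17 → no swap
j=8: data[8]=6 ≤ 17 → i=7, swap data[7],data[8] → [5, 8, 3, 15, 10, 4, 9, 6, 18, 14, 13, 17]
j=9: data[9]=14 ≤ 17 → i=8, swap data[8],data[9] → [5, 8, 3, 15, 10, 4, 9, 6, 14, 18, 13, 17]
j=10: data[10]=13 ≤ 17 → i=9, swap data[9],data[10] → [5, 8, 3, 15, 10, 4, 9, 6, 14, 13, 18, 17]
final swap data[10],data[11] → [5, 8, 3, 15, 10, 4, 9, 6, 14, 13, 17, 18]; return 10

[5, 8, 3, 15, 10, 4, 9, 6, 14, 13, 17, 18]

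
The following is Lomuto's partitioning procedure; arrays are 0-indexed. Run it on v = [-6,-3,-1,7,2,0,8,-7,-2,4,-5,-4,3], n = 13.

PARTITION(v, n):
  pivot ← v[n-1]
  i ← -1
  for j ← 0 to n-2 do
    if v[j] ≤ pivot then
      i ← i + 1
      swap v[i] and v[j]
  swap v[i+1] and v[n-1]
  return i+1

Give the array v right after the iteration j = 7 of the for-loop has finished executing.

[-6,-3,-1,2,0,-7,8,7,-2,4,-5,-4,3]

pivot = v[12] = 3; i = -1
j=0: v[0]=-6 ≤ 3 → i=0, swap v[0],v[0] (no change) → [-6,-3,-1,7,2,0,8,-7,-2,4,-5,-4,3]
j=1: v[1]=-3 ≤ 3 → i=1, swap v[1],v[1] (no change) → [-6,-3,-1,7,2,0,8,-7,-2,4,-5,-4,3]
j=2: v[2]=-1 ≤ 3 → i=2, swap v[2],v[2] (no change) → [-6,-3,-1,7,2,0,8,-7,-2,4,-5,-4,3]
j=3: v[3]=7 > 3 → no swap
j=4: v[4]=2 ≤ 3 → i=3, swap v[3],v[4] → [-6,-3,-1,2,7,0,8,-7,-2,4,-5,-4,3]
j=5: v[5]=0 ≤ 3 → i=4, swap v[4],v[5] → [-6,-3,-1,2,0,7,8,-7,-2,4,-5,-4,3]
j=6: v[6]=8 > 3 → no swap
j=7: v[7]=-7 ≤ 3 → i=5, swap v[5],v[7] → [-6,-3,-1,2,0,-7,8,7,-2,4,-5,-4,3]
(after j=7) v = [-6,-3,-1,2,0,-7,8,7,-2,4,-5,-4,3]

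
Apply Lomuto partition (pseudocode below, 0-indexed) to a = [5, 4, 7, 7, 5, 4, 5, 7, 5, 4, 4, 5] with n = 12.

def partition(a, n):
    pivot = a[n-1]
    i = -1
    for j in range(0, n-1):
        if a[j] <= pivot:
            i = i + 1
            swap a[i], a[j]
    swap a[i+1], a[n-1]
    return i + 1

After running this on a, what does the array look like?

pivot = a[11] = 5; i = -1
j=0: a[0]=5 ≤ 5 → i=0, swap a[0],a[0] (no change) → [5, 4, 7, 7, 5, 4, 5, 7, 5, 4, 4, 5]
j=1: a[1]=4 ≤ 5 → i=1, swap a[1],a[1] (no change) → [5, 4, 7, 7, 5, 4, 5, 7, 5, 4, 4, 5]
j=2: a[2]=7 > 5 → no swap
j=3: a[3]=7 > 5 → no swap
j=4: a[4]=5 ≤ 5 → i=2, swap a[2],a[4] → [5, 4, 5, 7, 7, 4, 5, 7, 5, 4, 4, 5]
j=5: a[5]=4 ≤ 5 → i=3, swap a[3],a[5] → [5, 4, 5, 4, 7, 7, 5, 7, 5, 4, 4, 5]
j=6: a[6]=5 ≤ 5 → i=4, swap a[4],a[6] → [5, 4, 5, 4, 5, 7, 7, 7, 5, 4, 4, 5]
j=7: a[7]=7 > 5 → no swap
j=8: a[8]=5 ≤ 5 → i=5, swap a[5],a[8] → [5, 4, 5, 4, 5, 5, 7, 7, 7, 4, 4, 5]
j=9: a[9]=4 ≤ 5 → i=6, swap a[6],a[9] → [5, 4, 5, 4, 5, 5, 4, 7, 7, 7, 4, 5]
j=10: a[10]=4 ≤ 5 → i=7, swap a[7],a[10] → [5, 4, 5, 4, 5, 5, 4, 4, 7, 7, 7, 5]
final swap a[8],a[11] → [5, 4, 5, 4, 5, 5, 4, 4, 5, 7, 7, 7]; return 8

[5, 4, 5, 4, 5, 5, 4, 4, 5, 7, 7, 7]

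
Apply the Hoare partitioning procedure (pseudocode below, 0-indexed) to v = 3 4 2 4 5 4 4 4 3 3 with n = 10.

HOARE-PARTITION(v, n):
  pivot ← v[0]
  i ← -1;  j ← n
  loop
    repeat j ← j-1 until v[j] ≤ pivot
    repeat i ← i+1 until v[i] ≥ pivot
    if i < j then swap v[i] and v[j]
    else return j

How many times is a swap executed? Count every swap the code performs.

2

pivot = v[0] = 3; i = -1, j = 10
j→9 (v[9]=3≤3), i→0 (v[0]=3≥3); i<j, swap → 3 4 2 4 5 4 4 4 3 3
j→8 (v[8]=3≤3), i→1 (v[1]=4≥3); i<j, swap → 3 3 2 4 5 4 4 4 4 3
j→2, i→3; i≥j, return j=2. v = 3 3 2 4 5 4 4 4 4 3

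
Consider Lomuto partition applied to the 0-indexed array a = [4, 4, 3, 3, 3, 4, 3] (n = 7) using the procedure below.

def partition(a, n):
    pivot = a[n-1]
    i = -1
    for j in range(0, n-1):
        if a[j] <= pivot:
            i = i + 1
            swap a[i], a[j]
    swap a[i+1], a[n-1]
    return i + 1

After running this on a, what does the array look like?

pivot = a[6] = 3; i = -1
j=0: a[0]=4 > 3 → no swap
j=1: a[1]=4 > 3 → no swap
j=2: a[2]=3 ≤ 3 → i=0, swap a[0],a[2] → [3, 4, 4, 3, 3, 4, 3]
j=3: a[3]=3 ≤ 3 → i=1, swap a[1],a[3] → [3, 3, 4, 4, 3, 4, 3]
j=4: a[4]=3 ≤ 3 → i=2, swap a[2],a[4] → [3, 3, 3, 4, 4, 4, 3]
j=5: a[5]=4 > 3 → no swap
final swap a[3],a[6] → [3, 3, 3, 3, 4, 4, 4]; return 3

[3, 3, 3, 3, 4, 4, 4]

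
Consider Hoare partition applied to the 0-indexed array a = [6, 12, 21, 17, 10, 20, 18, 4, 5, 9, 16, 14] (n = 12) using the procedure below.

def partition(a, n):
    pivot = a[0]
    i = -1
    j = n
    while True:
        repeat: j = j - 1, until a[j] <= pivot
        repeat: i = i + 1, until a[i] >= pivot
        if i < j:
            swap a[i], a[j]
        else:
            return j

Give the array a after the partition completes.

[5, 4, 21, 17, 10, 20, 18, 12, 6, 9, 16, 14]

pivot = a[0] = 6; i = -1, j = 12
j→8 (a[8]=5≤6), i→0 (a[0]=6≥6); i<j, swap → [5, 12, 21, 17, 10, 20, 18, 4, 6, 9, 16, 14]
j→7 (a[7]=4≤6), i→1 (a[1]=12≥6); i<j, swap → [5, 4, 21, 17, 10, 20, 18, 12, 6, 9, 16, 14]
j→1, i→2; i≥j, return j=1. a = [5, 4, 21, 17, 10, 20, 18, 12, 6, 9, 16, 14]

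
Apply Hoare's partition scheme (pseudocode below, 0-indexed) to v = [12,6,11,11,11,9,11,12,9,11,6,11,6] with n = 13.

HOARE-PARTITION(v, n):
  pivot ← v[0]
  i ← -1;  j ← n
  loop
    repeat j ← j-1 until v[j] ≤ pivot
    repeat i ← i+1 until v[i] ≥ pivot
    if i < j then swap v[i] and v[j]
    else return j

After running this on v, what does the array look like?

[6,6,11,11,11,9,11,11,9,11,6,12,12]

pivot=12
j stops at 12 (6), i stops at 0 (12); swap ⇒ [6,6,11,11,11,9,11,12,9,11,6,11,12]
j stops at 11 (11), i stops at 7 (12); swap ⇒ [6,6,11,11,11,9,11,11,9,11,6,12,12]
j stops at 10, i stops at 11; i≥j ⇒ return 10. v=[6,6,11,11,11,9,11,11,9,11,6,12,12]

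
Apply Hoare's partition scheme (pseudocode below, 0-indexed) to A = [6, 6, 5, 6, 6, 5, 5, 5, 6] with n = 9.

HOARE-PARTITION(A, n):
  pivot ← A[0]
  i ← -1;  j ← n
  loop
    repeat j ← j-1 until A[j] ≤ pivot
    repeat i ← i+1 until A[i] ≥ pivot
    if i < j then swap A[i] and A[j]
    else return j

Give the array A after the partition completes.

pivot=6
j stops at 8 (6), i stops at 0 (6); swap ⇒ [6, 6, 5, 6, 6, 5, 5, 5, 6]
j stops at 7 (5), i stops at 1 (6); swap ⇒ [6, 5, 5, 6, 6, 5, 5, 6, 6]
j stops at 6 (5), i stops at 3 (6); swap ⇒ [6, 5, 5, 5, 6, 5, 6, 6, 6]
j stops at 5 (5), i stops at 4 (6); swap ⇒ [6, 5, 5, 5, 5, 6, 6, 6, 6]
j stops at 4, i stops at 5; i≥j ⇒ return 4. A=[6, 5, 5, 5, 5, 6, 6, 6, 6]

[6, 5, 5, 5, 5, 6, 6, 6, 6]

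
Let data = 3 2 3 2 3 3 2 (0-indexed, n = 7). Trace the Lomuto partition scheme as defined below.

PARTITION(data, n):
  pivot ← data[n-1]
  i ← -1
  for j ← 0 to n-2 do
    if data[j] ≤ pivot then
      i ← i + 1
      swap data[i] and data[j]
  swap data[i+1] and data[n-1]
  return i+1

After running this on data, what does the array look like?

pivot = data[6] = 2; i = -1
j=0: data[0]=3 > 2 → no swap
j=1: data[1]=2 ≤ 2 → i=0, swap data[0],data[1] → 2 3 3 2 3 3 2
j=2: data[2]=3 > 2 → no swap
j=3: data[3]=2 ≤ 2 → i=1, swap data[1],data[3] → 2 2 3 3 3 3 2
j=4: data[4]=3 > 2 → no swap
j=5: data[5]=3 > 2 → no swap
final swap data[2],data[6] → 2 2 2 3 3 3 3; return 2

2 2 2 3 3 3 3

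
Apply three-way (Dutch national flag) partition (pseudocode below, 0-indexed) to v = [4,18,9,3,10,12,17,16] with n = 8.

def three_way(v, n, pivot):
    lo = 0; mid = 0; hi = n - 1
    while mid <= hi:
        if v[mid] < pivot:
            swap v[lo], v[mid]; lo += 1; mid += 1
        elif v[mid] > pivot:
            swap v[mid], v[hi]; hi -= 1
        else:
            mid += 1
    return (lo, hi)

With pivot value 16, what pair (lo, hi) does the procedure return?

(5, 5)

pivot = 16; lo=0, mid=0, hi=7
v[mid]=4<16: swap v[0],v[0]; lo=1,mid=1 → [4,18,9,3,10,12,17,16]
v[mid]=18>16: swap v[1],v[7]; hi=6 → [4,16,9,3,10,12,17,18]
v[mid]=16=16: mid=2
v[mid]=9<16: swap v[1],v[2]; lo=2,mid=3 → [4,9,16,3,10,12,17,18]
v[mid]=3<16: swap v[2],v[3]; lo=3,mid=4 → [4,9,3,16,10,12,17,18]
v[mid]=10<16: swap v[3],v[4]; lo=4,mid=5 → [4,9,3,10,16,12,17,18]
v[mid]=12<16: swap v[4],v[5]; lo=5,mid=6 → [4,9,3,10,12,16,17,18]
v[mid]=17>16: swap v[6],v[6]; hi=5 → [4,9,3,10,12,16,17,18]
end: lo=5, hi=5; v = [4,9,3,10,12,16,17,18]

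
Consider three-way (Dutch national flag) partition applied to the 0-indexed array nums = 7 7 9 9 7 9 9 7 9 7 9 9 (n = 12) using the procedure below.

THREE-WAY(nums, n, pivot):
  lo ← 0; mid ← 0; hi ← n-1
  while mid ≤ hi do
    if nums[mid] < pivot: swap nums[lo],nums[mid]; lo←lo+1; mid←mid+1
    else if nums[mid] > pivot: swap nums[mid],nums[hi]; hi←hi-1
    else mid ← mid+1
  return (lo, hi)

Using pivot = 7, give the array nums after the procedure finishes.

lo=0 mid=0 hi=11
7=7: mid=1
7=7: mid=2
9>7: swap(2,11), hi=10 ⇒ 7 7 9 9 7 9 9 7 9 7 9 9
9>7: swap(2,10), hi=9 ⇒ 7 7 9 9 7 9 9 7 9 7 9 9
9>7: swap(2,9), hi=8 ⇒ 7 7 7 9 7 9 9 7 9 9 9 9
7=7: mid=3
9>7: swap(3,8), hi=7 ⇒ 7 7 7 9 7 9 9 7 9 9 9 9
9>7: swap(3,7), hi=6 ⇒ 7 7 7 7 7 9 9 9 9 9 9 9
7=7: mid=4
7=7: mid=5
9>7: swap(5,6), hi=5 ⇒ 7 7 7 7 7 9 9 9 9 9 9 9
9>7: swap(5,5), hi=4 ⇒ 7 7 7 7 7 9 9 9 9 9 9 9
done. lo=0 hi=4; nums=7 7 7 7 7 9 9 9 9 9 9 9

7 7 7 7 7 9 9 9 9 9 9 9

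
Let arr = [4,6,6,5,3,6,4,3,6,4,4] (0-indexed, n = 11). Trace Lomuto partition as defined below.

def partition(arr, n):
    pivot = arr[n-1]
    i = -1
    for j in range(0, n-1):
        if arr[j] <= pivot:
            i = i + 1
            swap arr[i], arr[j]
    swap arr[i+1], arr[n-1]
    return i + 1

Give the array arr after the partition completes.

[4,3,4,3,4,4,6,5,6,6,6]

pivot = arr[10] = 4; i = -1
j=0: arr[0]=4 ≤ 4 → i=0, swap arr[0],arr[0] (no change) → [4,6,6,5,3,6,4,3,6,4,4]
j=1: arr[1]=6 > 4 → no swap
j=2: arr[2]=6 > 4 → no swap
j=3: arr[3]=5 > 4 → no swap
j=4: arr[4]=3 ≤ 4 → i=1, swap arr[1],arr[4] → [4,3,6,5,6,6,4,3,6,4,4]
j=5: arr[5]=6 > 4 → no swap
j=6: arr[6]=4 ≤ 4 → i=2, swap arr[2],arr[6] → [4,3,4,5,6,6,6,3,6,4,4]
j=7: arr[7]=3 ≤ 4 → i=3, swap arr[3],arr[7] → [4,3,4,3,6,6,6,5,6,4,4]
j=8: arr[8]=6 > 4 → no swap
j=9: arr[9]=4 ≤ 4 → i=4, swap arr[4],arr[9] → [4,3,4,3,4,6,6,5,6,6,4]
final swap arr[5],arr[10] → [4,3,4,3,4,4,6,5,6,6,6]; return 5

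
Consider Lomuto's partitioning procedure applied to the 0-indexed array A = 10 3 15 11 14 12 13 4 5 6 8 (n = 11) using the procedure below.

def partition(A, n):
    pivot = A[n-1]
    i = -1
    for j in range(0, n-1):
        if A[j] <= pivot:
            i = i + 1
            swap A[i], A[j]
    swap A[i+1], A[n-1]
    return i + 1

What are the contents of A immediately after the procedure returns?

3 4 5 6 8 12 13 10 15 11 14

pivot = A[10] = 8; i = -1
j=0: A[0]=10 > 8 → no swap
j=1: A[1]=3 ≤ 8 → i=0, swap A[0],A[1] → 3 10 15 11 14 12 13 4 5 6 8
j=2: A[2]=15 > 8 → no swap
j=3: A[3]=11 > 8 → no swap
j=4: A[4]=14 > 8 → no swap
j=5: A[5]=12 > 8 → no swap
j=6: A[6]=13 > 8 → no swap
j=7: A[7]=4 ≤ 8 → i=1, swap A[1],A[7] → 3 4 15 11 14 12 13 10 5 6 8
j=8: A[8]=5 ≤ 8 → i=2, swap A[2],A[8] → 3 4 5 11 14 12 13 10 15 6 8
j=9: A[9]=6 ≤ 8 → i=3, swap A[3],A[9] → 3 4 5 6 14 12 13 10 15 11 8
final swap A[4],A[10] → 3 4 5 6 8 12 13 10 15 11 14; return 4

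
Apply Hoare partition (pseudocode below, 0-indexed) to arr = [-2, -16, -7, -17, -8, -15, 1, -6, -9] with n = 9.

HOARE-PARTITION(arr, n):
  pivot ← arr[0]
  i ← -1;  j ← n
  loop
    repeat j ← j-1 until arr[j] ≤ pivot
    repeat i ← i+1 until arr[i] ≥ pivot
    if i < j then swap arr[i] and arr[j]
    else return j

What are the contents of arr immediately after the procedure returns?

[-9, -16, -7, -17, -8, -15, -6, 1, -2]

pivot = arr[0] = -2; i = -1, j = 9
j→8 (arr[8]=-9≤-2), i→0 (arr[0]=-2≥-2); i<j, swap → [-9, -16, -7, -17, -8, -15, 1, -6, -2]
j→7 (arr[7]=-6≤-2), i→6 (arr[6]=1≥-2); i<j, swap → [-9, -16, -7, -17, -8, -15, -6, 1, -2]
j→6, i→7; i≥j, return j=6. arr = [-9, -16, -7, -17, -8, -15, -6, 1, -2]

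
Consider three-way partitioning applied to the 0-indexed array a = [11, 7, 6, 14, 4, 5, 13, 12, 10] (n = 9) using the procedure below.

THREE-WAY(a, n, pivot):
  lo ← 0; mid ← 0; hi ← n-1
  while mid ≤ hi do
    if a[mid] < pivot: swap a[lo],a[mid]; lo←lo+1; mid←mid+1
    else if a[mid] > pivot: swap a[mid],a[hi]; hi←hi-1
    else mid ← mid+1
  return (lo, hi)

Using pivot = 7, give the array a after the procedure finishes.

lo=0 mid=0 hi=8
11>7: swap(0,8), hi=7 ⇒ [10, 7, 6, 14, 4, 5, 13, 12, 11]
10>7: swap(0,7), hi=6 ⇒ [12, 7, 6, 14, 4, 5, 13, 10, 11]
12>7: swap(0,6), hi=5 ⇒ [13, 7, 6, 14, 4, 5, 12, 10, 11]
13>7: swap(0,5), hi=4 ⇒ [5, 7, 6, 14, 4, 13, 12, 10, 11]
5<7: swap(0,0), lo=1 mid=1 ⇒ [5, 7, 6, 14, 4, 13, 12, 10, 11]
7=7: mid=2
6<7: swap(1,2), lo=2 mid=3 ⇒ [5, 6, 7, 14, 4, 13, 12, 10, 11]
14>7: swap(3,4), hi=3 ⇒ [5, 6, 7, 4, 14, 13, 12, 10, 11]
4<7: swap(2,3), lo=3 mid=4 ⇒ [5, 6, 4, 7, 14, 13, 12, 10, 11]
done. lo=3 hi=3; a=[5, 6, 4, 7, 14, 13, 12, 10, 11]

[5, 6, 4, 7, 14, 13, 12, 10, 11]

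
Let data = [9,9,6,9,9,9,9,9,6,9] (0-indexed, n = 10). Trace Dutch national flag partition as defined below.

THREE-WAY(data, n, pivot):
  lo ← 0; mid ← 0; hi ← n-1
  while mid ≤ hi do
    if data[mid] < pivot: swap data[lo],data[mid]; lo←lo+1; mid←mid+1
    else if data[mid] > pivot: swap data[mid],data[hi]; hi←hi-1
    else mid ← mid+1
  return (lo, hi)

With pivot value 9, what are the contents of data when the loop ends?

lo=0 mid=0 hi=9
9=9: mid=1
9=9: mid=2
6<9: swap(0,2), lo=1 mid=3 ⇒ [6,9,9,9,9,9,9,9,6,9]
9=9: mid=4
9=9: mid=5
9=9: mid=6
9=9: mid=7
9=9: mid=8
6<9: swap(1,8), lo=2 mid=9 ⇒ [6,6,9,9,9,9,9,9,9,9]
9=9: mid=10
done. lo=2 hi=9; data=[6,6,9,9,9,9,9,9,9,9]

[6,6,9,9,9,9,9,9,9,9]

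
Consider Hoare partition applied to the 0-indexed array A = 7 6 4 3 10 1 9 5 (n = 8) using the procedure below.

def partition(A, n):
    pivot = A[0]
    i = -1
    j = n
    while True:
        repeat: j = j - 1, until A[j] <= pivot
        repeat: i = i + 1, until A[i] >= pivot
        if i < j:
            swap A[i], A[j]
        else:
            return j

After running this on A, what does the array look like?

pivot=7
j stops at 7 (5), i stops at 0 (7); swap ⇒ 5 6 4 3 10 1 9 7
j stops at 5 (1), i stops at 4 (10); swap ⇒ 5 6 4 3 1 10 9 7
j stops at 4, i stops at 5; i≥j ⇒ return 4. A=5 6 4 3 1 10 9 7

5 6 4 3 1 10 9 7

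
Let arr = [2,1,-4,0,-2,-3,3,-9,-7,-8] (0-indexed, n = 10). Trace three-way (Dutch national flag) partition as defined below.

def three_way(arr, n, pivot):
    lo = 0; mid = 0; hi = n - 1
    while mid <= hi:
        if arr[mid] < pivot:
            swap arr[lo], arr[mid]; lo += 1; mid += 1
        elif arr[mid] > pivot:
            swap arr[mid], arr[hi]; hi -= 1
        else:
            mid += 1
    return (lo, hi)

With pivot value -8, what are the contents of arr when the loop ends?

[-9,-8,0,-2,-3,3,-4,-7,1,2]

lo=0 mid=0 hi=9
2>-8: swap(0,9), hi=8 ⇒ [-8,1,-4,0,-2,-3,3,-9,-7,2]
-8=-8: mid=1
1>-8: swap(1,8), hi=7 ⇒ [-8,-7,-4,0,-2,-3,3,-9,1,2]
-7>-8: swap(1,7), hi=6 ⇒ [-8,-9,-4,0,-2,-3,3,-7,1,2]
-9<-8: swap(0,1), lo=1 mid=2 ⇒ [-9,-8,-4,0,-2,-3,3,-7,1,2]
-4>-8: swap(2,6), hi=5 ⇒ [-9,-8,3,0,-2,-3,-4,-7,1,2]
3>-8: swap(2,5), hi=4 ⇒ [-9,-8,-3,0,-2,3,-4,-7,1,2]
-3>-8: swap(2,4), hi=3 ⇒ [-9,-8,-2,0,-3,3,-4,-7,1,2]
-2>-8: swap(2,3), hi=2 ⇒ [-9,-8,0,-2,-3,3,-4,-7,1,2]
0>-8: swap(2,2), hi=1 ⇒ [-9,-8,0,-2,-3,3,-4,-7,1,2]
done. lo=1 hi=1; arr=[-9,-8,0,-2,-3,3,-4,-7,1,2]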